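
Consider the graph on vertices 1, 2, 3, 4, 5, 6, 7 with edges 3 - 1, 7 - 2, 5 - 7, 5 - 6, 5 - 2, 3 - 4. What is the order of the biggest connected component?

Starting from 1 we can reach 1, 3, 4. That is one component of size 3.
Starting from 2 we can reach 2, 5, 6, 7. That is one component of size 4.
The largest has 4 vertices.

4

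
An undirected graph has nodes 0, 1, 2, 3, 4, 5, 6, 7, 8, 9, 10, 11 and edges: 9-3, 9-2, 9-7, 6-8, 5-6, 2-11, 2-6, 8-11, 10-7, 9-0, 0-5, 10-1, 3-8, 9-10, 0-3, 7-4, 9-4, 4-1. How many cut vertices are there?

1

Removing 9 increases the component count from 1 to 2, so 9 is a cut vertex.
By contrast removing 3 leaves 1 component; it is not a cut vertex. No other vertex is a cut vertex either.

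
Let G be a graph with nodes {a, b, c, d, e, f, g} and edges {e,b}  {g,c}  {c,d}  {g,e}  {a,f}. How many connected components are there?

Starting from a we can reach a, f. That is one component of size 2.
Starting from b we can reach b, c, d, e, g. That is one component of size 5.
Total: 2 components.

2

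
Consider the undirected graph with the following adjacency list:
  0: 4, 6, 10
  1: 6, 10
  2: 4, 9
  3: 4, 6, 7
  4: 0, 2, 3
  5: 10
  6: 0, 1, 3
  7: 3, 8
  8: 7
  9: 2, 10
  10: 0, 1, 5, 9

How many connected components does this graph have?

Starting from 0 we can reach 0, 1, 2, 3, 4, 5, 6, 7, 8, 9, 10. That is one component of size 11.
Total: 1 component.

1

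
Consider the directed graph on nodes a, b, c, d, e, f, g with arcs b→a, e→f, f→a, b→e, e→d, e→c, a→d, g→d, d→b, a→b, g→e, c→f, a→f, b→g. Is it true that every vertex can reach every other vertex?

Yes

From f we can reach every vertex (a, b, c, d, e, f, g), and every vertex can reach f (a, b, c, d, e, f, g). So the whole graph is one strongly connected component.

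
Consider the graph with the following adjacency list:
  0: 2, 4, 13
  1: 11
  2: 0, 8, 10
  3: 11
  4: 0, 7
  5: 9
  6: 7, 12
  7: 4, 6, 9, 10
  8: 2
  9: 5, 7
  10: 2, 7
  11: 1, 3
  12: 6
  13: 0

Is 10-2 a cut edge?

After removing 10-2, the path 10-7-4-0-2 still connects them, so the edge is not a bridge.

No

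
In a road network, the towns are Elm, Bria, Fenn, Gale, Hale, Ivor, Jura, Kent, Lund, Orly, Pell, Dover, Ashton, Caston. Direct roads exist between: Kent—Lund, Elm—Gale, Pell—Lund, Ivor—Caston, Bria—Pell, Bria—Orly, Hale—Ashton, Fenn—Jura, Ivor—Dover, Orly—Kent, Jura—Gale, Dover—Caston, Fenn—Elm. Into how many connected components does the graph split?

4

Starting from Hale we can reach Hale, Ashton. That is one component of size 2.
Starting from Ivor we can reach Ivor, Dover, Caston. That is one component of size 3.
Starting from Elm we can reach Elm, Fenn, Gale, Jura. That is one component of size 4.
Starting from Bria we can reach Bria, Kent, Lund, Orly, Pell. That is one component of size 5.
Total: 4 components.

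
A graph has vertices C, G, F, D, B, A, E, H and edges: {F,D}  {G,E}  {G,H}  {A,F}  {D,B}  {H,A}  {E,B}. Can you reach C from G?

The component containing G is {A, B, D, E, F, G, H}, and C is not in it.

No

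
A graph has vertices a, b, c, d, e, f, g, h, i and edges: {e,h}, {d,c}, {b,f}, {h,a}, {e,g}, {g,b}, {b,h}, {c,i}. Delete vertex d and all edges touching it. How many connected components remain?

2

With d gone, the remaining components are: {c, i}; {a, b, e, f, g, h}.
That is 2 components.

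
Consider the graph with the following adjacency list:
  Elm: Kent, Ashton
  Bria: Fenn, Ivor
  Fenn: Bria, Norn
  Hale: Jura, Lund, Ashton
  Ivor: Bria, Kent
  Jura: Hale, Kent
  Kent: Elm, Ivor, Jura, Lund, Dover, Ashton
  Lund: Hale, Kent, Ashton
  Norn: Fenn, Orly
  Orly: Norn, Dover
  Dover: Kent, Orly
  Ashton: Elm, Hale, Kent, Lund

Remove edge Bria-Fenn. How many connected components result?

1

Bria and Fenn are still connected via Bria-Ivor-Kent-Dover-Orly-Norn-Fenn, so the component count stays at 1.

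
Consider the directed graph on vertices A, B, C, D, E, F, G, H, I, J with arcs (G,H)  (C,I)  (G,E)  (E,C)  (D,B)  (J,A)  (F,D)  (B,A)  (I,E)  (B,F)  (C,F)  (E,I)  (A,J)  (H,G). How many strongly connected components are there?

{B, D, F} are all mutually reachable — one SCC of size 3.
{C, E, I} are all mutually reachable — one SCC of size 3.
{G, H} are all mutually reachable — one SCC of size 2.
{A, J} are all mutually reachable — one SCC of size 2.
That gives 4 strongly connected components.

4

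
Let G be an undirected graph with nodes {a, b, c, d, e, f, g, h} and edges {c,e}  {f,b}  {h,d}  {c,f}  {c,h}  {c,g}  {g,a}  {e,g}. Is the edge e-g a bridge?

After removing e-g, the path e-c-g still connects them, so the edge is not a bridge.

No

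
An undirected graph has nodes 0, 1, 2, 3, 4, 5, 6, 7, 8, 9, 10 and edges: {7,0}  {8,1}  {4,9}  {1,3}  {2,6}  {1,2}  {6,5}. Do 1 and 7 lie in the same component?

No

The component containing 1 is {1, 2, 3, 5, 6, 8}, and 7 is not in it.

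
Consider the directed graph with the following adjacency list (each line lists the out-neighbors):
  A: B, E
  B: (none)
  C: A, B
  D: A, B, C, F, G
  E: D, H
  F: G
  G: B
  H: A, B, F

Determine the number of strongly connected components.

{A, C, D, E, H} are all mutually reachable — one SCC of size 5.
{B} is an SCC by itself.
{G} is an SCC by itself.
{F} is an SCC by itself.
That gives 4 strongly connected components.

4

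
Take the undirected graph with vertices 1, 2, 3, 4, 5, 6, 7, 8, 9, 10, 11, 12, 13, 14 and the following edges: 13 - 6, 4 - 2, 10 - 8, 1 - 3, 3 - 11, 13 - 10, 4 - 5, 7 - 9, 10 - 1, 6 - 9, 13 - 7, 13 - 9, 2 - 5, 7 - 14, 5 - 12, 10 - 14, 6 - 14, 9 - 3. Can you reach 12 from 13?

The component containing 13 is {1, 3, 6, 7, 8, 9, 10, 11, 13, 14}, and 12 is not in it.

No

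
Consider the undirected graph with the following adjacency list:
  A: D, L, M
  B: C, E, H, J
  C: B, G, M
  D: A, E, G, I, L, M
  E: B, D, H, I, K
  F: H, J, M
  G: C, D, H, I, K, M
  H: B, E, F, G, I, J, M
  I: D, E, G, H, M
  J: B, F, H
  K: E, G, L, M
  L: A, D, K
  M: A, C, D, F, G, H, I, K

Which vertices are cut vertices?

Removing D, for instance, still leaves 1 component. No single vertex removal increases the component count — the graph has no articulation points.

none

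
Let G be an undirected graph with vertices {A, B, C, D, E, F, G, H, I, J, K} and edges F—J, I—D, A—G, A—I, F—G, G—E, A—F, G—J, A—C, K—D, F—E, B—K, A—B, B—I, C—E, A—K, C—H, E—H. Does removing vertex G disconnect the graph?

Deleting G leaves 1 component (was 1) (its neighbors A, E, F, J remain connected to each other), so G is not a cut vertex.

No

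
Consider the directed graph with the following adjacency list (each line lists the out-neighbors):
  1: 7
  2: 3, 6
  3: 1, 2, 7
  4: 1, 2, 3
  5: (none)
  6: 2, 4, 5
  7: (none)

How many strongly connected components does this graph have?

4

{2, 3, 4, 6} are all mutually reachable — one SCC of size 4.
{1} is an SCC by itself.
{5} is an SCC by itself.
{7} is an SCC by itself.
That gives 4 strongly connected components.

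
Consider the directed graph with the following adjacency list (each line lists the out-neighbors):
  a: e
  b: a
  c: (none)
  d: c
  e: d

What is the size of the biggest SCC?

1

{e} is an SCC by itself.
{a} is an SCC by itself.
{b} is an SCC by itself.
{d} is an SCC by itself.
{c} is an SCC by itself.
The largest has 1 vertex.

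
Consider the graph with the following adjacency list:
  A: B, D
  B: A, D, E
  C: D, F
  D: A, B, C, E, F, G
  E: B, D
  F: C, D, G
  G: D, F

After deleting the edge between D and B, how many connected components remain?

1

D and B are still connected via D-A-B, so the component count stays at 1.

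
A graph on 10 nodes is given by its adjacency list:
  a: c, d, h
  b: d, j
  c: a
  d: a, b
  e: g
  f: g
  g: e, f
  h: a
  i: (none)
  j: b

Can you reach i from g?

No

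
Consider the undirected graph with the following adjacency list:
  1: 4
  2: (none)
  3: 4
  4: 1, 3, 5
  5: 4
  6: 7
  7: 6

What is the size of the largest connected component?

2 is isolated — a component by itself.
Starting from 6 we can reach 6, 7. That is one component of size 2.
Starting from 1 we can reach 1, 3, 4, 5. That is one component of size 4.
The largest has 4 vertices.

4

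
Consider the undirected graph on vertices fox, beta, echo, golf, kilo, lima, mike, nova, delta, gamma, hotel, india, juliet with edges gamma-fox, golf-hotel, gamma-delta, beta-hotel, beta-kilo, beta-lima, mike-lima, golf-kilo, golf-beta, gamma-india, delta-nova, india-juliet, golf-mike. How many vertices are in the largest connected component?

6

echo is isolated — a component by itself.
Starting from beta we can reach beta, golf, kilo, lima, mike, hotel. That is one component of size 6.
Starting from fox we can reach fox, nova, delta, gamma, india, juliet. That is one component of size 6.
The largest has 6 vertices.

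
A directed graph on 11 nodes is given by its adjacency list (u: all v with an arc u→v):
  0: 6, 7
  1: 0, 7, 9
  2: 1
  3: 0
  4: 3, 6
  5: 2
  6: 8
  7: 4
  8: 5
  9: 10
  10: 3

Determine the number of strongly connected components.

{0, 1, 2, 3, 4, 5, 6, 7, 8, 9, 10} are all mutually reachable — one SCC of size 11.
That gives 1 strongly connected component.

1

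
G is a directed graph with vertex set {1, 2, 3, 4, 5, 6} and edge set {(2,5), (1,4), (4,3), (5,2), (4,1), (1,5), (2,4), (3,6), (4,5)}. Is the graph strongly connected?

No

There is no directed path from 3 to 4, so the graph is not strongly connected.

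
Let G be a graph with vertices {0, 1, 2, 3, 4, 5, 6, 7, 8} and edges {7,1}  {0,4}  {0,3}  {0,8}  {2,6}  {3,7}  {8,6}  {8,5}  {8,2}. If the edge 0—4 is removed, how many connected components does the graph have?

2

Before removal there is 1 component.
0—4 is a bridge — removing it separates 0's side from 4's side.
After removal: 2 components.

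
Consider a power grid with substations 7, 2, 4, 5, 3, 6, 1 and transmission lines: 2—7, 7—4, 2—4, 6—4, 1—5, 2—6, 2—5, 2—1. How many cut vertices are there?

Removing 2 increases the component count from 2 to 3, so 2 is a cut vertex.
By contrast removing 7 leaves 2 components; it is not a cut vertex. No other vertex is a cut vertex either.

1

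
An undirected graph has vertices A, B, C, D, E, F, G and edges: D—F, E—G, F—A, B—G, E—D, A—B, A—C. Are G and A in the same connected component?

From G we can reach A, B, C, D, E, F, G, which includes A.

Yes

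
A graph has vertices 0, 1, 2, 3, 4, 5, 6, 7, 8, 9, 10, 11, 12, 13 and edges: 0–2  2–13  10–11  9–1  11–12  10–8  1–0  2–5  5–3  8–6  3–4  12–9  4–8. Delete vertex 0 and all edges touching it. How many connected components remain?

With 0 gone, the remaining components are: {7}; {1, 2, 3, 4, 5, 6, 8, 9, 10, 11, 12, 13}.
That is 2 components.

2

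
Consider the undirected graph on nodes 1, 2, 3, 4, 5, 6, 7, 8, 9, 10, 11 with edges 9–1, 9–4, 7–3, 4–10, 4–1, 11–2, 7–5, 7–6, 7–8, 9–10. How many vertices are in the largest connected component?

Starting from 2 we can reach 2, 11. That is one component of size 2.
Starting from 1 we can reach 1, 4, 9, 10. That is one component of size 4.
Starting from 3 we can reach 3, 5, 6, 7, 8. That is one component of size 5.
The largest has 5 vertices.

5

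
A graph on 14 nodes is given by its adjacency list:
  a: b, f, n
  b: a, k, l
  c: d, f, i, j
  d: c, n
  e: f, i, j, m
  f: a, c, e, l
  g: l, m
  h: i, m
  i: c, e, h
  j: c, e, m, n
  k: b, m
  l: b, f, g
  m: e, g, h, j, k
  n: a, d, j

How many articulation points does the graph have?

0

Removing a, for instance, still leaves 1 component. No single vertex removal increases the component count — the graph has no articulation points.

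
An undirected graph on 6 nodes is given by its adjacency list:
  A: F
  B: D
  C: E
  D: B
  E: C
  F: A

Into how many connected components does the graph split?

Starting from A we can reach A, F. That is one component of size 2.
Starting from C we can reach C, E. That is one component of size 2.
Starting from B we can reach B, D. That is one component of size 2.
Total: 3 components.

3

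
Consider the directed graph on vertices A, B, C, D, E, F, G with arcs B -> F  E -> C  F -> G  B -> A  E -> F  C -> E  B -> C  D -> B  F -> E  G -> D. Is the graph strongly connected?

No

There is no directed path from A to C, so the graph is not strongly connected.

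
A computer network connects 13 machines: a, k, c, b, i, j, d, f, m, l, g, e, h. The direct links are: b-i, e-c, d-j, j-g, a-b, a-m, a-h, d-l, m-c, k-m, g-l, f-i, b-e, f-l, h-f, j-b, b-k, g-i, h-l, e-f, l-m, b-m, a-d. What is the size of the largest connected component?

13

Starting from a we can reach a, b, c, d, e, f, g, h, i, j, k, l, m. That is one component of size 13.
The largest has 13 vertices.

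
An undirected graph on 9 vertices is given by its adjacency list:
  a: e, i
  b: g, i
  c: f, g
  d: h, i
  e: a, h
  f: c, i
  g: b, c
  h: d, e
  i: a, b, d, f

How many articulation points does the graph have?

1

Removing i increases the component count from 1 to 2, so i is a cut vertex.
By contrast removing b leaves 1 component; it is not a cut vertex. No other vertex is a cut vertex either.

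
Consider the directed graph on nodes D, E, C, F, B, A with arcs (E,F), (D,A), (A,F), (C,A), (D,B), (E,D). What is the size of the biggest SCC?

1

{C} is an SCC by itself.
{E} is an SCC by itself.
{F} is an SCC by itself.
{A} is an SCC by itself.
{B} is an SCC by itself.
(and 1 more singleton SCC)
The largest has 1 vertex.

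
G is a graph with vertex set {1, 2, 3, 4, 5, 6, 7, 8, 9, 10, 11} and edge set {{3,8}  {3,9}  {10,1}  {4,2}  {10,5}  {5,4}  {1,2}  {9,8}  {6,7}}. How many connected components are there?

11 is isolated — a component by itself.
Starting from 6 we can reach 6, 7. That is one component of size 2.
Starting from 3 we can reach 3, 8, 9. That is one component of size 3.
Starting from 1 we can reach 1, 2, 4, 5, 10. That is one component of size 5.
Total: 4 components.

4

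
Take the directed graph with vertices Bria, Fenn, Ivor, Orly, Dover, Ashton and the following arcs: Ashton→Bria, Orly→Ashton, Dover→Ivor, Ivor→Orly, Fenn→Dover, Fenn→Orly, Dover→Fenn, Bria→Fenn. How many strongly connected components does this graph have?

1

{Bria, Fenn, Ivor, Orly, Dover, Ashton} are all mutually reachable — one SCC of size 6.
That gives 1 strongly connected component.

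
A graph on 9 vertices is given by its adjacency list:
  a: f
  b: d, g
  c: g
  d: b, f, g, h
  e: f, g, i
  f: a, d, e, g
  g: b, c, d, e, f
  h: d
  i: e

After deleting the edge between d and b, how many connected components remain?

d and b are still connected via d-g-b, so the component count stays at 1.

1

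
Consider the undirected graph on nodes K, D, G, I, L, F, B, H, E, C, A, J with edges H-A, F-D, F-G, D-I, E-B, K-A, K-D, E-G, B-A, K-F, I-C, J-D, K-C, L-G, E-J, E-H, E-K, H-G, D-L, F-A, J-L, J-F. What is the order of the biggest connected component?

Starting from A we can reach A, B, C, D, E, F, G, H, I, J, K, L. That is one component of size 12.
The largest has 12 vertices.

12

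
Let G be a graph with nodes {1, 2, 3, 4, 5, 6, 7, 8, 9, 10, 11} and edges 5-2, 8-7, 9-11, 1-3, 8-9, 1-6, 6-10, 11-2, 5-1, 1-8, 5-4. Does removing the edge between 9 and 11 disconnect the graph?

After removing 9-11, the path 9-8-1-5-2-11 still connects them, so the edge is not a bridge.

No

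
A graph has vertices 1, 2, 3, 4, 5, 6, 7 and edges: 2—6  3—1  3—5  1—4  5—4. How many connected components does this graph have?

7 is isolated — a component by itself.
Starting from 2 we can reach 2, 6. That is one component of size 2.
Starting from 1 we can reach 1, 3, 4, 5. That is one component of size 4.
Total: 3 components.

3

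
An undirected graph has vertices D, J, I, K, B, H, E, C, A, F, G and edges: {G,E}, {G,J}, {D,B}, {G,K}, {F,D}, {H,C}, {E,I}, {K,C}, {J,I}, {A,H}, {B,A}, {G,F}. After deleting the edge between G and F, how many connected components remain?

G and F are still connected via G-K-C-H-A-B-D-F, so the component count stays at 1.

1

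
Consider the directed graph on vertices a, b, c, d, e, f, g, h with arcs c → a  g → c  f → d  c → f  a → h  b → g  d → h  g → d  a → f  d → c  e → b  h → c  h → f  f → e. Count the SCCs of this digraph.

{a, b, c, d, e, f, g, h} are all mutually reachable — one SCC of size 8.
That gives 1 strongly connected component.

1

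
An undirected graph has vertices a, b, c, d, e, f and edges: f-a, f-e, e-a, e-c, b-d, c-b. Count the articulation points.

3

Removing b increases the component count from 1 to 2, so b is a cut vertex.
Removing c increases the component count from 1 to 2, so c is a cut vertex.
Removing e increases the component count from 1 to 2, so e is a cut vertex.
By contrast removing f leaves 1 component; it is not a cut vertex. No other vertex is a cut vertex either.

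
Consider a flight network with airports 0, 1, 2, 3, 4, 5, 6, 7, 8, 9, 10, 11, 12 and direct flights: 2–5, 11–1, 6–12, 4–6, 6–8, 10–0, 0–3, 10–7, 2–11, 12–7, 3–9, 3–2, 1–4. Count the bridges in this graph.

3

The edges on the cycle 10-0-3-2-11-1-4-6-12-7-10 are not bridges since each lies on that cycle.
But removing 8–6 disconnects 8 from 6; removing 5–2 disconnects 5 from 2; removing 3–9 disconnects 3 from 9 — these are bridges.
That makes 3 bridges.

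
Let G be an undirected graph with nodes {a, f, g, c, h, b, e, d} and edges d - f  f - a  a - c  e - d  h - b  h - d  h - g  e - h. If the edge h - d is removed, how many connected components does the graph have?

1

h and d are still connected via h-e-d, so the component count stays at 1.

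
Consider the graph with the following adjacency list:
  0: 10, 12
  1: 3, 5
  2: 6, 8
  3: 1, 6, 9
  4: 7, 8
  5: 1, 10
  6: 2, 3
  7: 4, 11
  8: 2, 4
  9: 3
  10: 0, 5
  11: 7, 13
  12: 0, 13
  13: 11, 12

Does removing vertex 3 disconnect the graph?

Yes

Deleting 3 raises the number of components from 1 to 2, so 3 is a cut vertex.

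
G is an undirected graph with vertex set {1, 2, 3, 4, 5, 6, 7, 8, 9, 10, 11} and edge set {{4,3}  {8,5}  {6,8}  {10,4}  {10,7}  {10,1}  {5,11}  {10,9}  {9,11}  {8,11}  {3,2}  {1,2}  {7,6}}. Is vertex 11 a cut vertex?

No

Deleting 11 leaves 1 component (was 1) (its neighbors 5, 8, 9 remain connected to each other), so 11 is not a cut vertex.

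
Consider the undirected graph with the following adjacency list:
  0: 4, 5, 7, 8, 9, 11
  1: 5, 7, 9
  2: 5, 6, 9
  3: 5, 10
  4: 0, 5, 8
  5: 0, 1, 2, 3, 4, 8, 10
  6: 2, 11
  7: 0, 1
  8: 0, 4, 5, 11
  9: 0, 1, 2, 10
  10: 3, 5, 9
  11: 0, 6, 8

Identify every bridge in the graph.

none

The edges on the cycle 0-5-3-10-9-0 are not bridges since each lies on that cycle.
Every edge lies on some cycle, so there are no bridges.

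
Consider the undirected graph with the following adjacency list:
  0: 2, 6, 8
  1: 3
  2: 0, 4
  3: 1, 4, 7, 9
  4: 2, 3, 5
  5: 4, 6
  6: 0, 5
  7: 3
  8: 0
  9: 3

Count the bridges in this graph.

5

The edges on the cycle 4-2-0-6-5-4 are not bridges since each lies on that cycle.
But removing 7-3 disconnects 7 from 3; removing 4-3 disconnects 4 from 3; removing 3-9 disconnects 3 from 9; removing 0-8 disconnects 0 from 8 — these are bridges.
In total 5 edges are bridges.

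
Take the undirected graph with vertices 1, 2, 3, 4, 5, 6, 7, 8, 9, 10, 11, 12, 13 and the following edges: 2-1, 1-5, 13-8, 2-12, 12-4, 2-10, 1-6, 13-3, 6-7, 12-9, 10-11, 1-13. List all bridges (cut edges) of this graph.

removing 1-6 disconnects 1 from 6; removing 7-6 disconnects 7 from 6; removing 13-8 disconnects 13 from 8; removing 1-13 disconnects 1 from 13 — these are bridges.
In total 12 edges are bridges.

1-13, 1-2, 1-5, 1-6, 10-11, 10-2, 12-2, 12-4, 12-9, 13-3, 13-8, 6-7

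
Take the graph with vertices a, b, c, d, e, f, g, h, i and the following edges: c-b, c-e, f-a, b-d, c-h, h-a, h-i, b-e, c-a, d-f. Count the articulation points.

Removing h increases the component count from 2 to 3, so h is a cut vertex.
By contrast removing c leaves 2 components; it is not a cut vertex. No other vertex is a cut vertex either.

1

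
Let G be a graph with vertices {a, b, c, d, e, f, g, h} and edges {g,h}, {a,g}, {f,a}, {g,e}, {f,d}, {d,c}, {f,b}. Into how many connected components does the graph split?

Starting from a we can reach a, b, c, d, e, f, g, h. That is one component of size 8.
Total: 1 component.

1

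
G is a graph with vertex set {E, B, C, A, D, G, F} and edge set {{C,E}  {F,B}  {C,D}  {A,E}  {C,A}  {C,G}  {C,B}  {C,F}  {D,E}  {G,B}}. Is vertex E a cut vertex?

No

Deleting E leaves 1 component (was 1) (its neighbors A, C, D remain connected to each other), so E is not a cut vertex.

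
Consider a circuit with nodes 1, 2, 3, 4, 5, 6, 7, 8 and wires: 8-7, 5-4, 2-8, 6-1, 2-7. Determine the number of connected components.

3 is isolated — a component by itself.
Starting from 4 we can reach 4, 5. That is one component of size 2.
Starting from 1 we can reach 1, 6. That is one component of size 2.
Starting from 2 we can reach 2, 7, 8. That is one component of size 3.
Total: 4 components.

4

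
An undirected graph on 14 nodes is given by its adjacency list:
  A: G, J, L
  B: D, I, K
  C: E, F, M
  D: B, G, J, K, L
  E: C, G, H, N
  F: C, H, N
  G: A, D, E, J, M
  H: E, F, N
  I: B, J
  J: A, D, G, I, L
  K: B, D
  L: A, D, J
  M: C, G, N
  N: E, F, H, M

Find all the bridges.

none

The edges on the cycle N-H-F-N are not bridges since each lies on that cycle.
Every edge lies on some cycle, so there are no bridges.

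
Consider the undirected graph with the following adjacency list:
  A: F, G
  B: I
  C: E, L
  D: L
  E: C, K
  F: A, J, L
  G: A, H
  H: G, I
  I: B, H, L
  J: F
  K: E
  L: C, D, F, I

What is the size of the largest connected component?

12

Starting from A we can reach A, B, C, D, E, F, G, H, I, J, K, L. That is one component of size 12.
The largest has 12 vertices.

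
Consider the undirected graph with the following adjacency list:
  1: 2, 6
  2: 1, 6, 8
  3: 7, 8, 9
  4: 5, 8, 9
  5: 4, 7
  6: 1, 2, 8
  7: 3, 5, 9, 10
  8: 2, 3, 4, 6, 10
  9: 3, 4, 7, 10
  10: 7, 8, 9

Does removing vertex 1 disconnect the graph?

Deleting 1 leaves 1 component (was 1) (its neighbors 2, 6 remain connected to each other), so 1 is not a cut vertex.

No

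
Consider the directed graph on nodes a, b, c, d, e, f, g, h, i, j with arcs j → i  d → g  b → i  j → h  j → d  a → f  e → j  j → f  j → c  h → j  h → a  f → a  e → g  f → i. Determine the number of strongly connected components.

{h, j} are all mutually reachable — one SCC of size 2.
{a, f} are all mutually reachable — one SCC of size 2.
{d} is an SCC by itself.
{i} is an SCC by itself.
{c} is an SCC by itself.
(and 3 more singleton SCCs)
That gives 8 strongly connected components.

8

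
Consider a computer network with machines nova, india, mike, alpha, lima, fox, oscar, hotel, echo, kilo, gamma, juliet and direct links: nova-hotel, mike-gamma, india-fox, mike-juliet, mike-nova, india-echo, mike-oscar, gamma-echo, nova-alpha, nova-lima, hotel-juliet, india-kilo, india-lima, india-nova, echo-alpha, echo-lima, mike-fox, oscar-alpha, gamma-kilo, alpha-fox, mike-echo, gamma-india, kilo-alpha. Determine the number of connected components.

1

Starting from fox we can reach fox, echo, kilo, lima, mike, nova, alpha, gamma, hotel, india, oscar, juliet. That is one component of size 12.
Total: 1 component.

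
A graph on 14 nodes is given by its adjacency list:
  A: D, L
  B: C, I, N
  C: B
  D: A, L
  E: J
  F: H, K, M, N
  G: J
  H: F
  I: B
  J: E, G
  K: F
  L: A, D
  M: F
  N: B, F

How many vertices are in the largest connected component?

8

Starting from A we can reach A, D, L. That is one component of size 3.
Starting from E we can reach E, G, J. That is one component of size 3.
Starting from B we can reach B, C, F, H, I, K, M, N. That is one component of size 8.
The largest has 8 vertices.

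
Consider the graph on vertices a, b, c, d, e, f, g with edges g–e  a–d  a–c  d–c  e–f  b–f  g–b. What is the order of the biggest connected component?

4

Starting from a we can reach a, c, d. That is one component of size 3.
Starting from b we can reach b, e, f, g. That is one component of size 4.
The largest has 4 vertices.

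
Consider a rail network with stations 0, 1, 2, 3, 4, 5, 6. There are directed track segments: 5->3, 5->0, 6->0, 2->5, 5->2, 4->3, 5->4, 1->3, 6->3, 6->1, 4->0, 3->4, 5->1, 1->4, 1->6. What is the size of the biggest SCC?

2

{3, 4} are all mutually reachable — one SCC of size 2.
{2, 5} are all mutually reachable — one SCC of size 2.
{1, 6} are all mutually reachable — one SCC of size 2.
{0} is an SCC by itself.
The largest has 2 vertices.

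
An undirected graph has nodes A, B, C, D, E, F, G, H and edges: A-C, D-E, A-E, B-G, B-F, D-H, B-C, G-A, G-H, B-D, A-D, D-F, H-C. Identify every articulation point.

none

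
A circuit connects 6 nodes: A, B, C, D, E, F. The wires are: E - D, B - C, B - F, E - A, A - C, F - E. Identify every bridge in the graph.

The edges on the cycle B-F-E-A-C-B are not bridges since each lies on that cycle.
But removing E - D disconnects E from D — this is a bridge.

D-E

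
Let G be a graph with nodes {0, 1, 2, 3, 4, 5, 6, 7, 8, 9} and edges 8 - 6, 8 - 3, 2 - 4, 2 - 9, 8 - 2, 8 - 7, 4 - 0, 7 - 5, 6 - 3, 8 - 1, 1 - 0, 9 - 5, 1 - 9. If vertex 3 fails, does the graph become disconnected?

Deleting 3 leaves 1 component (was 1) (its neighbors 6, 8 remain connected to each other), so 3 is not a cut vertex.

No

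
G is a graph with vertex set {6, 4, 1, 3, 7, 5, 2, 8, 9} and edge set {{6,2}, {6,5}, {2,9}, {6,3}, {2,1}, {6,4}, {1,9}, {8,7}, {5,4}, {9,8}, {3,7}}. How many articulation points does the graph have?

1

Removing 6 increases the component count from 1 to 2, so 6 is a cut vertex.
By contrast removing 9 leaves 1 component; it is not a cut vertex. No other vertex is a cut vertex either.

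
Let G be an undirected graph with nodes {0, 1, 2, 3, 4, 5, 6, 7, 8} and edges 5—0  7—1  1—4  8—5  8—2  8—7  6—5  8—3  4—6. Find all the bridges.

0-5, 2-8, 3-8

The edges on the cycle 8-7-1-4-6-5-8 are not bridges since each lies on that cycle.
But removing 8—2 disconnects 8 from 2; removing 8—3 disconnects 8 from 3; removing 0—5 disconnects 0 from 5 — these are bridges.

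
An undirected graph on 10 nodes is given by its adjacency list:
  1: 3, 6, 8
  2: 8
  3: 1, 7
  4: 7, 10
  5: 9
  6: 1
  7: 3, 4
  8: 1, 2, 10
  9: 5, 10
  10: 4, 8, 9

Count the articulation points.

Removing 1 increases the component count from 1 to 2, so 1 is a cut vertex.
Removing 8 increases the component count from 1 to 2, so 8 is a cut vertex.
Removing 9 increases the component count from 1 to 2, so 9 is a cut vertex.
Likewise 10 is a cut vertex.
By contrast removing 3 leaves 1 component; it is not a cut vertex. No other vertex is a cut vertex either.

4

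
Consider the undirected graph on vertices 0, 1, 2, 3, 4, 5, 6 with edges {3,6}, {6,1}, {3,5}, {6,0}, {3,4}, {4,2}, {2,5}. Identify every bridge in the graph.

The edges on the cycle 3-4-2-5-3 are not bridges since each lies on that cycle.
But removing 6–1 disconnects 6 from 1; removing 6–0 disconnects 6 from 0; removing 3–6 disconnects 3 from 6 — these are bridges.

0-6, 1-6, 3-6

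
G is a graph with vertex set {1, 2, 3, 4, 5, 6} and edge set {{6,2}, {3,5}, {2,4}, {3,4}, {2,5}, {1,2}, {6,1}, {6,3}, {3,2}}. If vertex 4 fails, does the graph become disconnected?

Deleting 4 leaves 1 component (was 1) (its neighbors 2, 3 remain connected to each other), so 4 is not a cut vertex.

No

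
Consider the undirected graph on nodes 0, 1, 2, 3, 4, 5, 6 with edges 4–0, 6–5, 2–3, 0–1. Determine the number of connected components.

Starting from 2 we can reach 2, 3. That is one component of size 2.
Starting from 5 we can reach 5, 6. That is one component of size 2.
Starting from 0 we can reach 0, 1, 4. That is one component of size 3.
Total: 3 components.

3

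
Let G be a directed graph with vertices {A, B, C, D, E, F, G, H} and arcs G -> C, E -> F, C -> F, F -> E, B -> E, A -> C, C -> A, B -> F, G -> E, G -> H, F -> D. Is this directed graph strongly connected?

No

There is no directed path from A to G, so the graph is not strongly connected.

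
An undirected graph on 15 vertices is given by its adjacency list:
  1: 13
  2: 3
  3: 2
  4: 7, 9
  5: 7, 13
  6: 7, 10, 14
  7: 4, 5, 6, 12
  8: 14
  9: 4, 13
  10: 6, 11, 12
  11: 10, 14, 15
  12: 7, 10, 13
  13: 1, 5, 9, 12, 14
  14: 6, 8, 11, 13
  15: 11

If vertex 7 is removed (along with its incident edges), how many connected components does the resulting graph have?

With 7 gone, the remaining components are: {2, 3}; {1, 4, 5, 6, 8, 9, 10, 11, 12, 13, 14, 15}.
That is 2 components.

2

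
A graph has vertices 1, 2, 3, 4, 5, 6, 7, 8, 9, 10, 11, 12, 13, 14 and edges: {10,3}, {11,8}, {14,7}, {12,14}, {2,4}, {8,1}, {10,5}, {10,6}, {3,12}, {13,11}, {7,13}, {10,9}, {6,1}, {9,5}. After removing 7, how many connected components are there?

2

With 7 gone, the remaining components are: {2, 4}; {1, 3, 5, 6, 8, 9, 10, 11, 12, 13, 14}.
That is 2 components.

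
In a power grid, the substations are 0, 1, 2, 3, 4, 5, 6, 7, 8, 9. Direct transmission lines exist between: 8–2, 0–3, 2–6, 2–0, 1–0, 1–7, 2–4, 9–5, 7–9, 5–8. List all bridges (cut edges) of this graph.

0-3, 2-4, 2-6

The edges on the cycle 1-7-9-5-8-2-0-1 are not bridges since each lies on that cycle.
But removing 4–2 disconnects 4 from 2; removing 0–3 disconnects 0 from 3; removing 6–2 disconnects 6 from 2 — these are bridges.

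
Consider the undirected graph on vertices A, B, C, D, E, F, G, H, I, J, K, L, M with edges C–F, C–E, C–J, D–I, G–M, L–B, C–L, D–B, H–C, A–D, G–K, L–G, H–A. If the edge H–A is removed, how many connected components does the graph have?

1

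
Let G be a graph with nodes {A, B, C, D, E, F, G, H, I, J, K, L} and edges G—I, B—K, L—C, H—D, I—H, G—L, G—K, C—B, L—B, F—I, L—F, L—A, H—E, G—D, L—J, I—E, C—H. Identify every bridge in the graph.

A-L, J-L

The edges on the cycle G-L-C-B-K-G are not bridges since each lies on that cycle.
But removing L—J disconnects L from J; removing L—A disconnects L from A — these are bridges.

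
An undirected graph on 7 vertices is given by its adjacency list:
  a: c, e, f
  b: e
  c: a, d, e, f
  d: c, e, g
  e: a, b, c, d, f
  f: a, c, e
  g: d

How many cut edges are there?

2

The edges on the cycle c-a-f-e-c are not bridges since each lies on that cycle.
But removing e-b disconnects e from b; removing d-g disconnects d from g — these are bridges.
That makes 2 bridges.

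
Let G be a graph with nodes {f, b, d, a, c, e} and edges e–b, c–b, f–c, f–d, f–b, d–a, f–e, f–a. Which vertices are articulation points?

f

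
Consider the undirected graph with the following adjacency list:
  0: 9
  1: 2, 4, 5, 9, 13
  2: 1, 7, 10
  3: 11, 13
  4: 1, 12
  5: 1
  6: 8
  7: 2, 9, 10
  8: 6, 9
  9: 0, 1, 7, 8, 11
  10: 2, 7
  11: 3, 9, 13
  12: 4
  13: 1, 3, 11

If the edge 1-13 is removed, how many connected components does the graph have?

1

1 and 13 are still connected via 1-9-11-13, so the component count stays at 1.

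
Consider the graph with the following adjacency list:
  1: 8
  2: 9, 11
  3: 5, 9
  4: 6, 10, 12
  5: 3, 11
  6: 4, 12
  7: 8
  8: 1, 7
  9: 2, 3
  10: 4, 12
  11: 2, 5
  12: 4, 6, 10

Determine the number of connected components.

Starting from 1 we can reach 1, 7, 8. That is one component of size 3.
Starting from 4 we can reach 4, 6, 10, 12. That is one component of size 4.
Starting from 2 we can reach 2, 3, 5, 9, 11. That is one component of size 5.
Total: 3 components.

3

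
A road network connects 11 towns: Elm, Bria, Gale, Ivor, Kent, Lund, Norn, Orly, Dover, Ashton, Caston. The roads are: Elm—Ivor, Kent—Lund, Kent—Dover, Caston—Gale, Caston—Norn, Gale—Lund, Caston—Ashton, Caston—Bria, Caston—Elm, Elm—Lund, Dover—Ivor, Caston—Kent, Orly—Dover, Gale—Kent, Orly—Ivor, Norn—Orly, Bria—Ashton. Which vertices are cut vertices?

Caston

Removing Caston increases the component count from 1 to 2, so Caston is a cut vertex.
By contrast removing Elm leaves 1 component; it is not a cut vertex. No other vertex is a cut vertex either.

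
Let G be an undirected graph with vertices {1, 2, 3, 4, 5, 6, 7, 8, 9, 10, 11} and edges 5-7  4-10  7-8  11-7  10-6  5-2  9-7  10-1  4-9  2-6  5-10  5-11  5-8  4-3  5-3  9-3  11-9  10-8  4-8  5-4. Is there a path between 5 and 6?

Yes

From 5 we can reach 1, 2, 3, 4, 5, 6, 7, 8, 9, 10, 11, which includes 6.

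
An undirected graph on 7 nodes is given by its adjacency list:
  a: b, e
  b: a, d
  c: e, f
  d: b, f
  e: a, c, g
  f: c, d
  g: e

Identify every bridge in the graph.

e-g

The edges on the cycle d-b-a-e-c-f-d are not bridges since each lies on that cycle.
But removing e-g disconnects e from g — this is a bridge.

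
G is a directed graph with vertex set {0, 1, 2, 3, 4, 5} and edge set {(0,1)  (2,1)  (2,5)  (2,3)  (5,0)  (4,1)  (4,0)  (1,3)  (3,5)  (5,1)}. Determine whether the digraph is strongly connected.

There is no directed path from 4 to 2, so the graph is not strongly connected.

No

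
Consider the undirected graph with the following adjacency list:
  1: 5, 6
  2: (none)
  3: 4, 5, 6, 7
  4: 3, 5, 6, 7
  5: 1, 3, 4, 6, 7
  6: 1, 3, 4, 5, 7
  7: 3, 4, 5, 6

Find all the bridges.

none

The edges on the cycle 3-5-1-6-4-3 are not bridges since each lies on that cycle.
Every edge lies on some cycle, so there are no bridges.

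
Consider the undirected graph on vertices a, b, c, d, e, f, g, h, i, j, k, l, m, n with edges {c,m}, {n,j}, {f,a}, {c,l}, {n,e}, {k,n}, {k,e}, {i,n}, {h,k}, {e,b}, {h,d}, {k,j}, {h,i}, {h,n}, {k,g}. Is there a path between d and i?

Yes

From d we can reach b, d, e, g, h, i, j, k, n, which includes i.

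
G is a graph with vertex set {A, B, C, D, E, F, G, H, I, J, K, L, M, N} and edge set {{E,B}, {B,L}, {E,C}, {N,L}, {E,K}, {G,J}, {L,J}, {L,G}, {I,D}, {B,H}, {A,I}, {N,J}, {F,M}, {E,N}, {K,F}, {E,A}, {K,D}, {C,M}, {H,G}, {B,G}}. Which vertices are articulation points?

E

Removing E increases the component count from 1 to 2, so E is a cut vertex.
By contrast removing A leaves 1 component; it is not a cut vertex. No other vertex is a cut vertex either.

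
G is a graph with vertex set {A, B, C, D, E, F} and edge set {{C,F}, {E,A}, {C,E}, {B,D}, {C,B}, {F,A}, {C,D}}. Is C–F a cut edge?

After removing C–F, the path C-E-A-F still connects them, so the edge is not a bridge.

No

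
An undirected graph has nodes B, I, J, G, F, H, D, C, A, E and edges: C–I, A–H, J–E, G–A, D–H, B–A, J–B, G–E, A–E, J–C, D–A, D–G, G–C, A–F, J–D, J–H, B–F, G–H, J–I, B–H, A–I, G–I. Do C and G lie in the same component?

Yes

From C we can reach A, B, C, D, E, F, G, H, I, J, which includes G.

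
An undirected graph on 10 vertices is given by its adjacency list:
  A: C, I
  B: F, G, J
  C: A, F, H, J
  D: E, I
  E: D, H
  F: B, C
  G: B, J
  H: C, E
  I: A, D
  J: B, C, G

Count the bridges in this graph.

0

The edges on the cycle C-H-E-D-I-A-C are not bridges since each lies on that cycle.
Every edge lies on some cycle, so there are no bridges.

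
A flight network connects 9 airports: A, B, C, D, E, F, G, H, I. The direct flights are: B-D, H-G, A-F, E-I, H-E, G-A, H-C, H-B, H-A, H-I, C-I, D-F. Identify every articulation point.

H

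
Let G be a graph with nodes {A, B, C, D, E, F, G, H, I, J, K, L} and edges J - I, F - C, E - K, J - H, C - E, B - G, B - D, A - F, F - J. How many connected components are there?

L is isolated — a component by itself.
Starting from B we can reach B, D, G. That is one component of size 3.
Starting from A we can reach A, C, E, F, H, I, J, K. That is one component of size 8.
Total: 3 components.

3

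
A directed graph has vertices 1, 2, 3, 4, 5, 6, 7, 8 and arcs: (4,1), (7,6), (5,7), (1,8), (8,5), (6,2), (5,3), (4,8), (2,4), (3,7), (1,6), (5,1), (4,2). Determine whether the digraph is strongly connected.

From 6 we can reach every vertex (1, 2, 3, 4, 5, 6, 7, 8), and every vertex can reach 6 (1, 2, 3, 4, 5, 6, 7, 8). So the whole graph is one strongly connected component.

Yes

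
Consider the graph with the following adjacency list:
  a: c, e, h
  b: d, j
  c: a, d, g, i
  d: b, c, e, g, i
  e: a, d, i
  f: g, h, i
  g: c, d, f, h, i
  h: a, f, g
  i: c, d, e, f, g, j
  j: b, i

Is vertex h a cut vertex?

Deleting h leaves 1 component (was 1) (its neighbors a, f, g remain connected to each other), so h is not a cut vertex.

No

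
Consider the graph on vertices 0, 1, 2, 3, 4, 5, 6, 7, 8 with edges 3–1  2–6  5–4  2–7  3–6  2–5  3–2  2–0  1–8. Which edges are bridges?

The edges on the cycle 3-2-6-3 are not bridges since each lies on that cycle.
But removing 1–8 disconnects 1 from 8; removing 3–1 disconnects 3 from 1; removing 0–2 disconnects 0 from 2; removing 2–5 disconnects 2 from 5 — these are bridges.
In total 6 edges are bridges.

0-2, 1-3, 1-8, 2-5, 2-7, 4-5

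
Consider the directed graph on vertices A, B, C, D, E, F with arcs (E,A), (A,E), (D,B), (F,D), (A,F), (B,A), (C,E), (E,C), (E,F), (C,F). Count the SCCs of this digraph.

{A, B, C, D, E, F} are all mutually reachable — one SCC of size 6.
That gives 1 strongly connected component.

1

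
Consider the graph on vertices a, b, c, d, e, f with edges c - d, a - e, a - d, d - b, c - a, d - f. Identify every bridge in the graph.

a-e, b-d, d-f

The edges on the cycle c-a-d-c are not bridges since each lies on that cycle.
But removing d - b disconnects d from b; removing a - e disconnects a from e; removing d - f disconnects d from f — these are bridges.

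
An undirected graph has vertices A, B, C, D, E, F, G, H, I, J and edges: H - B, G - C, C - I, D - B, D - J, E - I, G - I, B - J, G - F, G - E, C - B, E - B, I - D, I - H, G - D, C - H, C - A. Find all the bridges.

The edges on the cycle G-C-H-B-E-G are not bridges since each lies on that cycle.
But removing C - A disconnects C from A; removing F - G disconnects F from G — these are bridges.

A-C, F-G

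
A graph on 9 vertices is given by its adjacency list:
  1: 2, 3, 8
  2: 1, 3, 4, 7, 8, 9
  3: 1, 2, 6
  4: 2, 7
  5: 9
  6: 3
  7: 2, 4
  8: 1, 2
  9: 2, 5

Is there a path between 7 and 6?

Yes

From 7 we can reach 1, 2, 3, 4, 5, 6, 7, 8, 9, which includes 6.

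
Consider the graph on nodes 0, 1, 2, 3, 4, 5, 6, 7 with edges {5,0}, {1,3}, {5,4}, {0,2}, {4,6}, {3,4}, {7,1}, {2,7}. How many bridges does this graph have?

1

The edges on the cycle 5-0-2-7-1-3-4-5 are not bridges since each lies on that cycle.
But removing 4—6 disconnects 4 from 6 — this is a bridge.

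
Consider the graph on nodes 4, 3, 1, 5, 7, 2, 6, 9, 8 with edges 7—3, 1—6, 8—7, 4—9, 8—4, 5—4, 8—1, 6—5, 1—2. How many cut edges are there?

The edges on the cycle 8-1-6-5-4-8 are not bridges since each lies on that cycle.
But removing 8—7 disconnects 8 from 7; removing 1—2 disconnects 1 from 2; removing 4—9 disconnects 4 from 9; removing 3—7 disconnects 3 from 7 — these are bridges.
That makes 4 bridges.

4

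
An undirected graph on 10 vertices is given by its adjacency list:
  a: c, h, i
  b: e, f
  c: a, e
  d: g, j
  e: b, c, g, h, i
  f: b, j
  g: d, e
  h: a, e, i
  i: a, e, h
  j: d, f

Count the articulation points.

1

Removing e increases the component count from 1 to 2, so e is a cut vertex.
By contrast removing f leaves 1 component; it is not a cut vertex. No other vertex is a cut vertex either.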